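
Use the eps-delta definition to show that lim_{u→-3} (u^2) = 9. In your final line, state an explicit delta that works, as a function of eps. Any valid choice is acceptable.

delta = min(1, eps/7)

Let eps > 0 be given. We seek delta > 0 with 0 < |u + 3| < delta ⇒ |u^2 − 9| < eps.
Factor: u^2 − 9 = (u + 3)(u - 3), so |u^2 − 9| = |u + 3|·|u - 3|.
Impose delta ≤ 1 so that |u| < 4; then |u - 3| ≤ 7.
Hence |u^2 − 9| ≤ 7|u + 3|, which is < eps once |u + 3| < eps/7.
Take delta = min(1, eps/7). If 0 < |u + 3| < delta then both bounds hold and |u^2 − 9| ≤ 7|u + 3| < 7·(eps/7) = eps.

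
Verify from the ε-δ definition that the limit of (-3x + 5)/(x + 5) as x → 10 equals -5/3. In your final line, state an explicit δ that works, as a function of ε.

δ = min(15/2, (45/8)ε)

Suppose ε > 0. We want δ > 0 with 0 < |x − 10| < δ ⇒ |(-3x + 5)/(x + 5) + 5/3| < ε.
Combining over a common denominator, (-3x + 5)/(x + 5) + 5/3 = [(-3x + 5)·15 − (-25)·(x + 5)] / [15·(x + 5)] = -20(x − 10) / (15(x + 5)).
So |(-3x + 5)/(x + 5) + 5/3| = 20|x − 10| / (15·|x + 5|).
Require δ ≤ 15/2, so |x + 5| ≥ |15| − |x − 10| > 15 − 15/2 = 15/2.
Hence |(-3x + 5)/(x + 5) + 5/3| < 20|x − 10|/(15·(15/2)) = (8/45)|x − 10|, which is < ε once |x − 10| < (45/8)ε.
Take δ = min(15/2, (45/8)ε). Then 0 < |x − 10| < δ forces both bounds, so |(-3x + 5)/(x + 5) + 5/3| < ε.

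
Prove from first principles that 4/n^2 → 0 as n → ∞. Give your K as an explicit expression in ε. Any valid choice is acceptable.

K = (4/ε)^{1/2}

Let ε > 0 be given. For n ≥ 1, |4/n^2 − 0| = 4/n^2.
4/n^2 < ε ⇔ n^2 > 4/ε ⇔ n > (4/ε)^{1/2}.
Take K = (4/ε)^{1/2}. Then n > K implies 4/n^2 < ε.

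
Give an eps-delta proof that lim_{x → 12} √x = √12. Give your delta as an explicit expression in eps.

delta = min(12, √12·eps)

Suppose eps > 0. We want delta > 0 such that 0 < |x − 12| < delta implies |√x − √12| < eps.
Multiplying by the conjugate, |√x − √12| = |x − 12|/(√x + √12).
Restrict delta ≤ 12 so that |x − 12| < 12 forces x > 0, and then √x + √12 > √12.
Hence |√x − √12| < |x − 12|/√12, which is < eps once |x − 12| < √12·eps.
Take delta = min(12, √12·eps). If 0 < |x − 12| < delta then x > 0 and |√x − √12| < |x − 12|/√12 < eps.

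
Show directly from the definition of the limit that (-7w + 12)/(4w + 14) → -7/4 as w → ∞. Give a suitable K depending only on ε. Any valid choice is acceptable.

K = (73/8)/ε

Suppose ε > 0. We seek K > 0 such that w > K implies |(-7w + 12)/(4w + 14) + 7/4| < ε.
(-7w + 12)/(4w + 14) + 7/4 = (4(-7w + 12) − (-7)(4w + 14)) / (4(4w + 14)) = 146/(4(4w + 14)).
For w > 0 we have 4w + 14 > 4w, so |(-7w + 12)/(4w + 14) + 7/4| = 146/(4(4w + 14)) < 146/(4·4w) = (73/8)/w.
Thus |(-7w + 12)/(4w + 14) + 7/4| < ε whenever w > (73/8)/ε.
Take K = (73/8)/ε. If w > K then |(-7w + 12)/(4w + 14) + 7/4| < (73/8)/w < ε.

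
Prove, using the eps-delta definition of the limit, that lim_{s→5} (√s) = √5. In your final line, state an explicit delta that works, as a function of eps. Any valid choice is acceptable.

Suppose eps > 0. We want delta > 0 such that 0 < |s − 5| < delta implies |√s − √5| < eps.
Rationalise: √s − √5 = (s − 5)/(√s + √5), so |√s − √5| = |s − 5|/(√s + √5).
Restrict delta ≤ 5 so that |s − 5| < 5 forces s > 0, and then √s + √5 > √5.
Hence |√s − √5| < |s − 5|/√5, which is < eps once |s − 5| < √5·eps.
Take delta = min(5, √5·eps). If 0 < |s − 5| < delta then s > 0 and |√s − √5| < |s − 5|/√5 < eps.

delta = min(5, √5·eps)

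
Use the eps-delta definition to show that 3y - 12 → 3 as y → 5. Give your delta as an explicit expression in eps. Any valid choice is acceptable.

delta = eps/3

Suppose eps > 0. We need delta > 0 so that 0 < |y − 5| < delta implies |(3y - 12) − 3| < eps.
Since (3y - 12) − 3 = 3(y − 5), we have |(3y - 12) − 3| = 3|y − 5|.
So 3|y − 5| < eps exactly when |y − 5| < eps/3.
Choosing delta = eps/3 gives |(3y - 12) − 3| = 3|y − 5| < eps whenever |y − 5| < delta.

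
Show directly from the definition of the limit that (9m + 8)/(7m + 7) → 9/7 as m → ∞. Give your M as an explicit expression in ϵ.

Fix ϵ > 0. For m ≥ 1, |(9m + 8)/(7m + 7) − (9/7)| = |-7|/(7(7m + 7)) = 7/(7(7m + 7)).
Since 7m + 7 ≥ 7m for m ≥ 1, this is ≤ 7/(7·7m) = (1/7)/m.
So |(9m + 8)/(7m + 7) − (9/7)| < ϵ whenever m > (1/7)/ϵ.
Take M = (1/7)/ϵ. If m > M then |(9m + 8)/(7m + 7) − (9/7)| ≤ (1/7)/m < ϵ.

M = (1/7)/ϵ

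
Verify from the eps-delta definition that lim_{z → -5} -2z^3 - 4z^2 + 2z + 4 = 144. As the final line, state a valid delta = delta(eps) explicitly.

Let eps > 0 be given. We want delta > 0 such that 0 < |z + 5| < delta implies |(-2z^3 - 4z^2 + 2z + 4) − 144| < eps.
(-2z^3 - 4z^2 + 2z + 4) − 144 = -2z^3 - 4z^2 + 2z - 140 = (z + 5)(-2z^2 + 6z - 28).
So |(-2z^3 - 4z^2 + 2z + 4) − 144| = |z + 5|·|-2z^2 + 6z - 28|.
Assume first that |z + 5| < 1, so |z| < 6. Then |-2z^2 + 6z - 28| ≤ 2·6^2 + 6·6 + 28 = 136.
Hence |(-2z^3 - 4z^2 + 2z + 4) − 144| ≤ 136|z + 5| < eps provided |z + 5| < eps/136.
Take delta = min(1, eps/136). Then 0 < |z + 5| < delta gives both |z + 5| < 1 and |z + 5| < eps/136, so |(-2z^3 - 4z^2 + 2z + 4) − 144| < eps.

delta = min(1, eps/136)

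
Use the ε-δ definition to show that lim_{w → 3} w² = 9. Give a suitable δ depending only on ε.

δ = min(1, ε/7)

Fix ε > 0. We seek δ > 0 with 0 < |w − 3| < δ ⇒ |w² − 9| < ε.
Factor: w² − 9 = (w − 3)(w + 3), so |w² − 9| = |w − 3|·|w + 3|.
Restrict δ ≤ 1. Then |w − 3| < 1 gives |w| < 4, so by the triangle inequality |w + 3| ≤ 4 + 3 = 7.
Hence |w² − 9| ≤ 7|w − 3|, which is < ε once |w − 3| < ε/7.
Take δ = min(1, ε/7). If 0 < |w − 3| < δ then both bounds hold and |w² − 9| ≤ 7|w − 3| < 7·(ε/7) = ε.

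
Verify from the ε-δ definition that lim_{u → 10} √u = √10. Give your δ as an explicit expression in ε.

δ = min(10, √10·ε)

Let ε > 0 be given. We want δ > 0 such that 0 < |u − 10| < δ implies |√u − √10| < ε.
Rationalise: √u − √10 = (u − 10)/(√u + √10), so |√u − √10| = |u − 10|/(√u + √10).
Restrict δ ≤ 10 so that |u − 10| < 10 forces u > 0, and then √u + √10 > √10.
Hence |√u − √10| < |u − 10|/√10, which is < ε once |u − 10| < √10·ε.
Take δ = min(10, √10·ε). If 0 < |u − 10| < δ then u > 0 and |√u − √10| < |u − 10|/√10 < ε.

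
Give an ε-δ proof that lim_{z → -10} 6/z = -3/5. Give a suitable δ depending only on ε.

Suppose ε > 0. We seek δ > 0 such that 0 < |z + 10| < δ implies |6/z + 3/5| < ε.
|6/z + 3/5| = 6·|-10 − z|/(10·|z|) = 6|z + 10|/(10|z|).
Require δ ≤ 5 so that |z| > 10 − 5 = 5, hence 10|z| > 50.
Then |6/z + 3/5| < 6|z + 10|/50, which is < ε when |z + 10| < (25/3)ε.
Take δ = min(5, (25/3)ε). Then 0 < |z + 10| < δ gives both |z + 10| < 5 and |z + 10| < (25/3)ε, so |6/z + 3/5| < ε.

δ = min(5, (25/3)ε)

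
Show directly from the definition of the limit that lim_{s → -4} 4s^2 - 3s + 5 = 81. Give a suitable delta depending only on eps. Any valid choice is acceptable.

delta = min(1, eps/39)

Fix eps > 0. We want delta > 0 such that 0 < |s + 4| < delta implies |(4s^2 - 3s + 5) − 81| < eps.
(4s^2 - 3s + 5) − 81 = 4s^2 - 3s - 76 = (s + 4)(4s - 19).
So |(4s^2 - 3s + 5) − 81| = |s + 4|·|4s - 19|.
Require delta ≤ 1. Then |s + 4| < 1 gives |s| < 5, and by the triangle inequality |4s - 19| ≤ 4·5 + 19 = 39.
Hence |(4s^2 - 3s + 5) − 81| ≤ 39|s + 4| < eps provided |s + 4| < eps/39.
Take delta = min(1, eps/39). Then 0 < |s + 4| < delta gives both |s + 4| < 1 and |s + 4| < eps/39, so |(4s^2 - 3s + 5) − 81| < eps.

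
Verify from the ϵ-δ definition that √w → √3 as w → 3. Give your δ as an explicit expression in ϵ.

Fix ϵ > 0. We want δ > 0 such that 0 < |w − 3| < δ implies |√w − √3| < ϵ.
Multiplying by the conjugate, |√w − √3| = |w − 3|/(√w + √3).
Restrict δ ≤ 3 so that |w − 3| < 3 forces w > 0, and then √w + √3 > √3.
Hence |√w − √3| < |w − 3|/√3, which is < ϵ once |w − 3| < √3·ϵ.
Take δ = min(3, √3·ϵ). If 0 < |w − 3| < δ then w > 0 and |√w − √3| < |w − 3|/√3 < ϵ.

δ = min(3, √3·ϵ)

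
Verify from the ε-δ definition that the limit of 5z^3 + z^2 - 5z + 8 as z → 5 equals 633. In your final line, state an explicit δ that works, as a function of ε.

Suppose ε > 0. We want δ > 0 such that 0 < |z − 5| < δ implies |(5z^3 + z^2 - 5z + 8) − 633| < ε.
(5z^3 + z^2 - 5z + 8) − 633 = 5z^3 + z^2 - 5z - 625 = (z − 5)(5z^2 + 26z + 125).
So |(5z^3 + z^2 - 5z + 8) − 633| = |z − 5|·|5z^2 + 26z + 125|.
Require δ ≤ 1. Then |z − 5| < 1 gives |z| < 6, and by the triangle inequality |5z^2 + 26z + 125| ≤ 5·6^2 + 26·6 + 125 = 461.
Hence |(5z^3 + z^2 - 5z + 8) − 633| ≤ 461|z − 5| < ε provided |z − 5| < ε/461.
Choosing δ = min(1, ε/461) ensures both conditions, hence |(5z^3 + z^2 - 5z + 8) − 633| < ε.

δ = min(1, ε/461)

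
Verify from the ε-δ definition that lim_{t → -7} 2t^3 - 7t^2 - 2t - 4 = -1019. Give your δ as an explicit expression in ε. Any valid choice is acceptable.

Fix ε > 0. We want δ > 0 such that 0 < |t + 7| < δ implies |(2t^3 - 7t^2 - 2t - 4) + 1019| < ε.
(2t^3 - 7t^2 - 2t - 4) + 1019 = 2t^3 - 7t^2 - 2t + 1015 = (t + 7)(2t^2 - 21t + 145).
So |(2t^3 - 7t^2 - 2t - 4) + 1019| = |t + 7|·|2t^2 - 21t + 145|.
Assume first that |t + 7| < 2, so |t| < 9. Then |2t^2 - 21t + 145| ≤ 2·9^2 + 21·9 + 145 = 496.
Hence |(2t^3 - 7t^2 - 2t - 4) + 1019| ≤ 496|t + 7| < ε provided |t + 7| < ε/496.
Take δ = min(2, ε/496). Then 0 < |t + 7| < δ gives both |t + 7| < 2 and |t + 7| < ε/496, so |(2t^3 - 7t^2 - 2t - 4) + 1019| < ε.

δ = min(2, ε/496)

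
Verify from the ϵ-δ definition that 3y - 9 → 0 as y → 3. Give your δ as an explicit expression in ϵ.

δ = ϵ/3

Let ϵ > 0. We need δ > 0 so that 0 < |y − 3| < δ implies |(3y - 9)| < ϵ.
Since (3y - 9) = 3(y − 3), we have |(3y - 9)| = 3|y − 3|.
Thus it suffices that |y − 3| < ϵ/3.
Choosing δ = ϵ/3 gives |(3y - 9)| = 3|y − 3| < ϵ whenever |y − 3| < δ.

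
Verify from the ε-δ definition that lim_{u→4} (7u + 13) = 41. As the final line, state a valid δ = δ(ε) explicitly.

Let ε > 0. We need δ > 0 so that 0 < |u − 4| < δ implies |(7u + 13) − 41| < ε.
|(7u + 13) − 41| = |7u - 28| = 7|u − 4|.
So 7|u − 4| < ε exactly when |u − 4| < ε/7.
Take δ = ε/7. If 0 < |u − 4| < δ then |(7u + 13) − 41| = 7|u − 4| < 7·(ε/7) = ε.

δ = ε/7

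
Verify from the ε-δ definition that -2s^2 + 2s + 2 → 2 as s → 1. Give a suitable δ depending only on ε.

Fix ε > 0. We want δ > 0 such that 0 < |s − 1| < δ implies |(-2s^2 + 2s + 2) − 2| < ε.
(-2s^2 + 2s + 2) − 2 = -2s^2 + 2s = (s − 1)(-2s).
So |(-2s^2 + 2s + 2) − 2| = |s − 1|·|-2s|.
Assume first that |s − 1| < 1, so |s| < 2. Then |-2s| ≤ 2·2 = 4.
Hence |(-2s^2 + 2s + 2) − 2| ≤ 4|s − 1| < ε provided |s − 1| < ε/4.
Choosing δ = min(1, ε/4) ensures both conditions, hence |(-2s^2 + 2s + 2) − 2| < ε.

δ = min(1, ε/4)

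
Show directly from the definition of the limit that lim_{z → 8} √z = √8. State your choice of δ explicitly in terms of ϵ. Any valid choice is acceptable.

δ = min(8, √8·ϵ)

Let ϵ > 0. We want δ > 0 such that 0 < |z − 8| < δ implies |√z − √8| < ϵ.
Rationalise: √z − √8 = (z − 8)/(√z + √8), so |√z − √8| = |z − 8|/(√z + √8).
Restrict δ ≤ 8 so that |z − 8| < 8 forces z > 0, and then √z + √8 > √8.
Hence |√z − √8| < |z − 8|/√8, which is < ϵ once |z − 8| < √8·ϵ.
Take δ = min(8, √8·ϵ). If 0 < |z − 8| < δ then z > 0 and |√z − √8| < |z − 8|/√8 < ϵ.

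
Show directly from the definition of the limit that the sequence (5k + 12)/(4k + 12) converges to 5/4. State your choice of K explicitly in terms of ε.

Fix ε > 0. For k ≥ 1, |(5k + 12)/(4k + 12) − (5/4)| = |-12|/(4(4k + 12)) = 12/(4(4k + 12)).
Since 4k + 12 ≥ 4k for k ≥ 1, this is ≤ 12/(4·4k) = (3/4)/k.
So |(5k + 12)/(4k + 12) − (5/4)| < ε whenever k > (3/4)/ε.
Take K = (3/4)/ε. If k > K then |(5k + 12)/(4k + 12) − (5/4)| ≤ (3/4)/k < ε.

K = (3/4)/ε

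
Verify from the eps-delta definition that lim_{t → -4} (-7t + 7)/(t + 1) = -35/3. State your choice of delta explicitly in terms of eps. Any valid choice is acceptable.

Suppose eps > 0. We want delta > 0 with 0 < |t + 4| < delta ⇒ |(-7t + 7)/(t + 1) + 35/3| < eps.
Combining over a common denominator, (-7t + 7)/(t + 1) + 35/3 = [(-7t + 7)·(-3) − 35·(t + 1)] / [(-3)·(t + 1)] = -14(t + 4) / ((-3)(t + 1)).
So |(-7t + 7)/(t + 1) + 35/3| = 14|t + 4| / (3·|t + 1|).
Restrict delta ≤ 3/2. Then |t + 4| < 3/2 gives |t + 1| = |(t + 4) + (-3)| ≥ 3 − 3/2 = 3/2.
Hence |(-7t + 7)/(t + 1) + 35/3| < 14|t + 4|/(3·(3/2)) = (28/9)|t + 4|, which is < eps once |t + 4| < (9/28)eps.
Take delta = min(3/2, (9/28)eps). Then 0 < |t + 4| < delta forces both bounds, so |(-7t + 7)/(t + 1) + 35/3| < eps.

delta = min(3/2, (9/28)eps)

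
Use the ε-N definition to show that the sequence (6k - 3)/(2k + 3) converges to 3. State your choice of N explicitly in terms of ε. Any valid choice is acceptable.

Suppose ε > 0. For k ≥ 1, |(6k - 3)/(2k + 3) − 3| = |-24|/(2(2k + 3)) = 24/(2(2k + 3)).
Since 2k + 3 ≥ 2k for k ≥ 1, this is ≤ 24/(2·2k) = 6/k.
So |(6k - 3)/(2k + 3) − 3| < ε whenever k > 6/ε.
Take N = 6/ε. If k > N then |(6k - 3)/(2k + 3) − 3| ≤ 6/k < ε.

N = 6/ε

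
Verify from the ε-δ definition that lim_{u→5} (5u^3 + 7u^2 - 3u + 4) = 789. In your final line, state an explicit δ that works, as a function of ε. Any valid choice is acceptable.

δ = min(2, ε/626)

Fix ε > 0. We want δ > 0 such that 0 < |u − 5| < δ implies |(5u^3 + 7u^2 - 3u + 4) − 789| < ε.
(5u^3 + 7u^2 - 3u + 4) − 789 = 5u^3 + 7u^2 - 3u - 785 = (u − 5)(5u^2 + 32u + 157).
So |(5u^3 + 7u^2 - 3u + 4) − 789| = |u − 5|·|5u^2 + 32u + 157|.
Require δ ≤ 2. Then |u − 5| < 2 gives |u| < 7, and by the triangle inequality |5u^2 + 32u + 157| ≤ 5·7^2 + 32·7 + 157 = 626.
Hence |(5u^3 + 7u^2 - 3u + 4) − 789| ≤ 626|u − 5| < ε provided |u − 5| < ε/626.
Take δ = min(2, ε/626). Then 0 < |u − 5| < δ gives both |u − 5| < 2 and |u − 5| < ε/626, so |(5u^3 + 7u^2 - 3u + 4) − 789| < ε.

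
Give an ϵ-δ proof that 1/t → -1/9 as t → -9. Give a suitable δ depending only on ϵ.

δ = min(9/2, (81/2)ϵ)

Suppose ϵ > 0. We seek δ > 0 such that 0 < |t + 9| < δ implies |1/t + 1/9| < ϵ.
|1/t + 1/9| = |-9 − t|/(9·|t|) = |t + 9|/(9|t|).
Restrict δ ≤ 9/2. Then |t + 9| < 9/2 gives |t| > 9/2, so 9|t| > 81/2.
Then |1/t + 1/9| < |t + 9|/(81/2), which is < ϵ when |t + 9| < (81/2)ϵ.
Take δ = min(9/2, (81/2)ϵ). Then 0 < |t + 9| < δ gives both |t + 9| < 9/2 and |t + 9| < (81/2)ϵ, so |1/t + 1/9| < ϵ.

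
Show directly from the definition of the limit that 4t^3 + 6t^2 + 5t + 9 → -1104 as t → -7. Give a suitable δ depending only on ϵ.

Let ϵ > 0. We want δ > 0 such that 0 < |t + 7| < δ implies |(4t^3 + 6t^2 + 5t + 9) + 1104| < ϵ.
(4t^3 + 6t^2 + 5t + 9) + 1104 = 4t^3 + 6t^2 + 5t + 1113 = (t + 7)(4t^2 - 22t + 159).
So |(4t^3 + 6t^2 + 5t + 9) + 1104| = |t + 7|·|4t^2 - 22t + 159|.
Require δ ≤ 1. Then |t + 7| < 1 gives |t| < 8, and by the triangle inequality |4t^2 - 22t + 159| ≤ 4·8^2 + 22·8 + 159 = 591.
Hence |(4t^3 + 6t^2 + 5t + 9) + 1104| ≤ 591|t + 7| < ϵ provided |t + 7| < ϵ/591.
Take δ = min(1, ϵ/591). Then 0 < |t + 7| < δ gives both |t + 7| < 1 and |t + 7| < ϵ/591, so |(4t^3 + 6t^2 + 5t + 9) + 1104| < ϵ.

δ = min(1, ϵ/591)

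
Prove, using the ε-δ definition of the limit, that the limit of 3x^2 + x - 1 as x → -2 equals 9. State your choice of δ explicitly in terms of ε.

δ = min(1, ε/14)

Fix ε > 0. We want δ > 0 such that 0 < |x + 2| < δ implies |(3x^2 + x - 1) − 9| < ε.
(3x^2 + x - 1) − 9 = 3x^2 + x - 10 = (x + 2)(3x - 5).
So |(3x^2 + x - 1) − 9| = |x + 2|·|3x - 5|.
Require δ ≤ 1. Then |x + 2| < 1 gives |x| < 3, and by the triangle inequality |3x - 5| ≤ 3·3 + 5 = 14.
Hence |(3x^2 + x - 1) − 9| ≤ 14|x + 2| < ε provided |x + 2| < ε/14.
Choosing δ = min(1, ε/14) ensures both conditions, hence |(3x^2 + x - 1) − 9| < ε.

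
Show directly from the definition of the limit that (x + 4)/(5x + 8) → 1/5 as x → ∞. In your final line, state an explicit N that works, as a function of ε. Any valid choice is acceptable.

N = (12/25)/ε

Let ε > 0. We seek N > 0 such that x > N implies |(x + 4)/(5x + 8) − (1/5)| < ε.
(x + 4)/(5x + 8) − (1/5) = (5(x + 4) − (5x + 8)) / (5(5x + 8)) = 12/(5(5x + 8)).
For x > 0 we have 5x + 8 > 5x, so |(x + 4)/(5x + 8) − (1/5)| = 12/(5(5x + 8)) < 12/(5·5x) = (12/25)/x.
Thus |(x + 4)/(5x + 8) − (1/5)| < ε whenever x > (12/25)/ε.
Take N = (12/25)/ε. If x > N then |(x + 4)/(5x + 8) − (1/5)| < (12/25)/x < ε.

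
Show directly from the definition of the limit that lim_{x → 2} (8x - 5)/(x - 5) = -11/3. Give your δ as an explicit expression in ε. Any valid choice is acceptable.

δ = min(3/2, (9/70)ε)

Suppose ε > 0. We want δ > 0 with 0 < |x − 2| < δ ⇒ |(8x - 5)/(x - 5) + 11/3| < ε.
Combining over a common denominator, (8x - 5)/(x - 5) + 11/3 = [(8x - 5)·(-3) − 11·(x - 5)] / [(-3)·(x - 5)] = -35(x − 2) / ((-3)(x - 5)).
So |(8x - 5)/(x - 5) + 11/3| = 35|x − 2| / (3·|x − 5|).
Restrict δ ≤ 3/2. Then |x − 2| < 3/2 gives |x − 5| = |(x − 2) + (-3)| ≥ 3 − 3/2 = 3/2.
Hence |(8x - 5)/(x - 5) + 11/3| < 35|x − 2|/(3·(3/2)) = (70/9)|x − 2|, which is < ε once |x − 2| < (9/70)ε.
Take δ = min(3/2, (9/70)ε). Then 0 < |x − 2| < δ forces both bounds, so |(8x - 5)/(x - 5) + 11/3| < ε.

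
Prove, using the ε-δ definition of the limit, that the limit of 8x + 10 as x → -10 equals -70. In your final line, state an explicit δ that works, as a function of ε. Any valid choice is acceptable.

δ = ε/8

Suppose ε > 0. We need δ > 0 so that 0 < |x + 10| < δ implies |(8x + 10) + 70| < ε.
|(8x + 10) + 70| = |8x + 80| = 8|x + 10|.
Thus it suffices that |x + 10| < ε/8.
Choosing δ = ε/8 gives |(8x + 10) + 70| = 8|x + 10| < ε whenever |x + 10| < δ.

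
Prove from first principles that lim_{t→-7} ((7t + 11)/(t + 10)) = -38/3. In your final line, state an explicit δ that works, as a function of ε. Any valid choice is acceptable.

δ = min(3/2, (9/118)ε)

Let ε > 0. We want δ > 0 with 0 < |t + 7| < δ ⇒ |(7t + 11)/(t + 10) + 38/3| < ε.
Combining over a common denominator, (7t + 11)/(t + 10) + 38/3 = [(7t + 11)·3 − (-38)·(t + 10)] / [3·(t + 10)] = 59(t + 7) / (3(t + 10)).
So |(7t + 11)/(t + 10) + 38/3| = 59|t + 7| / (3·|t + 10|).
Require δ ≤ 3/2, so |t + 10| ≥ |3| − |t + 7| > 3 − 3/2 = 3/2.
Hence |(7t + 11)/(t + 10) + 38/3| < 59|t + 7|/(3·(3/2)) = (118/9)|t + 7|, which is < ε once |t + 7| < (9/118)ε.
Take δ = min(3/2, (9/118)ε). Then 0 < |t + 7| < δ forces both bounds, so |(7t + 11)/(t + 10) + 38/3| < ε.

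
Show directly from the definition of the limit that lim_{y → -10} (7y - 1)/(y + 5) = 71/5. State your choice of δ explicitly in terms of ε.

δ = min(5/2, (25/72)ε)

Let ε > 0 be given. We want δ > 0 with 0 < |y + 10| < δ ⇒ |(7y - 1)/(y + 5) − (71/5)| < ε.
Combining over a common denominator, (7y - 1)/(y + 5) − (71/5) = [(7y - 1)·(-5) − (-71)·(y + 5)] / [(-5)·(y + 5)] = 36(y + 10) / ((-5)(y + 5)).
So |(7y - 1)/(y + 5) − (71/5)| = 36|y + 10| / (5·|y + 5|).
Restrict δ ≤ 5/2. Then |y + 10| < 5/2 gives |y + 5| = |(y + 10) + (-5)| ≥ 5 − 5/2 = 5/2.
Hence |(7y - 1)/(y + 5) − (71/5)| < 36|y + 10|/(5·(5/2)) = (72/25)|y + 10|, which is < ε once |y + 10| < (25/72)ε.
Take δ = min(5/2, (25/72)ε). Then 0 < |y + 10| < δ forces both bounds, so |(7y - 1)/(y + 5) − (71/5)| < ε.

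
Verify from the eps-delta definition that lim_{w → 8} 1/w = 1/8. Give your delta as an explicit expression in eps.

delta = min(4, 32eps)

Fix eps > 0. We seek delta > 0 such that 0 < |w − 8| < delta implies |1/w − (1/8)| < eps.
|1/w − (1/8)| = |8 − w|/(8·|w|) = |w − 8|/(8|w|).
Require delta ≤ 4 so that |w| > 8 − 4 = 4, hence 8|w| > 32.
Then |1/w − (1/8)| < |w − 8|/32, which is < eps when |w − 8| < 32eps.
Take delta = min(4, 32eps). Then 0 < |w − 8| < delta gives both |w − 8| < 4 and |w − 8| < 32eps, so |1/w − (1/8)| < eps.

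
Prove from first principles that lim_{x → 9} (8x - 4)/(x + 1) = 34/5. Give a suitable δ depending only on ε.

Suppose ε > 0. We want δ > 0 with 0 < |x − 9| < δ ⇒ |(8x - 4)/(x + 1) − (34/5)| < ε.
Combining over a common denominator, (8x - 4)/(x + 1) − (34/5) = [(8x - 4)·10 − 68·(x + 1)] / [10·(x + 1)] = 12(x − 9) / (10(x + 1)).
So |(8x - 4)/(x + 1) − (34/5)| = 12|x − 9| / (10·|x + 1|).
Require δ ≤ 5, so |x + 1| ≥ |10| − |x − 9| > 10 − 5 = 5.
Hence |(8x - 4)/(x + 1) − (34/5)| < 12|x − 9|/(10·5) = (6/25)|x − 9|, which is < ε once |x − 9| < (25/6)ε.
Take δ = min(5, (25/6)ε). Then 0 < |x − 9| < δ forces both bounds, so |(8x - 4)/(x + 1) − (34/5)| < ε.

δ = min(5, (25/6)ε)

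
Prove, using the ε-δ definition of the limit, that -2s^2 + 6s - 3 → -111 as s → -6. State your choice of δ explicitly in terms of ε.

Fix ε > 0. We want δ > 0 such that 0 < |s + 6| < δ implies |(-2s^2 + 6s - 3) + 111| < ε.
(-2s^2 + 6s - 3) + 111 = -2s^2 + 6s + 108 = (s + 6)(-2s + 18).
So |(-2s^2 + 6s - 3) + 111| = |s + 6|·|-2s + 18|.
Require δ ≤ 1. Then |s + 6| < 1 gives |s| < 7, and by the triangle inequality |-2s + 18| ≤ 2·7 + 18 = 32.
Hence |(-2s^2 + 6s - 3) + 111| ≤ 32|s + 6| < ε provided |s + 6| < ε/32.
Take δ = min(1, ε/32). Then 0 < |s + 6| < δ gives both |s + 6| < 1 and |s + 6| < ε/32, so |(-2s^2 + 6s - 3) + 111| < ε.

δ = min(1, ε/32)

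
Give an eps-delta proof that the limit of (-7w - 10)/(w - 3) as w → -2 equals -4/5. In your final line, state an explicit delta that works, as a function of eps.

Let eps > 0. We want delta > 0 with 0 < |w + 2| < delta ⇒ |(-7w - 10)/(w - 3) + 4/5| < eps.
Combining over a common denominator, (-7w - 10)/(w - 3) + 4/5 = [(-7w - 10)·(-5) − 4·(w - 3)] / [(-5)·(w - 3)] = 31(w + 2) / ((-5)(w - 3)).
So |(-7w - 10)/(w - 3) + 4/5| = 31|w + 2| / (5·|w − 3|).
Restrict delta ≤ 5/2. Then |w + 2| < 5/2 gives |w − 3| = |(w + 2) + (-5)| ≥ 5 − 5/2 = 5/2.
Hence |(-7w - 10)/(w - 3) + 4/5| < 31|w + 2|/(5·(5/2)) = (62/25)|w + 2|, which is < eps once |w + 2| < (25/62)eps.
Take delta = min(5/2, (25/62)eps). Then 0 < |w + 2| < delta forces both bounds, so |(-7w - 10)/(w - 3) + 4/5| < eps.

delta = min(5/2, (25/62)eps)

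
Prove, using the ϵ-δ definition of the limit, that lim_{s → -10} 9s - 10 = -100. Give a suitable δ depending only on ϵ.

Fix ϵ > 0. We need δ > 0 so that 0 < |s + 10| < δ implies |(9s - 10) + 100| < ϵ.
|(9s - 10) + 100| = |9s + 90| = 9|s + 10|.
Thus it suffices that |s + 10| < ϵ/9.
Choosing δ = ϵ/9 gives |(9s - 10) + 100| = 9|s + 10| < ϵ whenever |s + 10| < δ.

δ = ϵ/9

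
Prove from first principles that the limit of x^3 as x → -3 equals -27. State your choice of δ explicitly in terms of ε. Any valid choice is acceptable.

δ = min(1, ε/37)

Suppose ε > 0. We seek δ > 0 with 0 < |x + 3| < δ ⇒ |x^3 + 27| < ε.
Factor: x^3 + 27 = (x + 3)(x^2 - 3x + 9), so |x^3 + 27| = |x + 3|·|x^2 - 3x + 9|.
Impose δ ≤ 1 so that |x| < 4; then |x^2 - 3x + 9| ≤ 37.
Hence |x^3 + 27| ≤ 37|x + 3|, which is < ε once |x + 3| < ε/37.
Take δ = min(1, ε/37). If 0 < |x + 3| < δ then both bounds hold and |x^3 + 27| ≤ 37|x + 3| < 37·(ε/37) = ε.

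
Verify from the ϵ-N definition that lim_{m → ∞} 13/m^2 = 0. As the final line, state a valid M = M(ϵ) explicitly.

M = (13/ϵ)^{1/2}

Suppose ϵ > 0. For m ≥ 1, |13/m^2 − 0| = 13/m^2.
13/m^2 < ϵ ⇔ m^2 > 13/ϵ ⇔ m > (13/ϵ)^{1/2}.
Take M = (13/ϵ)^{1/2}. Then m > M implies 13/m^2 < ϵ.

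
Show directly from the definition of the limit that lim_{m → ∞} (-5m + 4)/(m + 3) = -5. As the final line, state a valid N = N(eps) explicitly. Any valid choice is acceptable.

N = 19/eps

Suppose eps > 0. For m ≥ 1, |(-5m + 4)/(m + 3) + 5| = |19|/((m + 3)) = 19/((m + 3)).
Since m + 3 ≥ m for m ≥ 1, this is ≤ 19/(m) = 19/m.
So |(-5m + 4)/(m + 3) + 5| < eps whenever m > 19/eps.
Take N = 19/eps. If m > N then |(-5m + 4)/(m + 3) + 5| ≤ 19/m < eps.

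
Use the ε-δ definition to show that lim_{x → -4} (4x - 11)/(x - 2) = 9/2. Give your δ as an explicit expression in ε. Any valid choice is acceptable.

Fix ε > 0. We want δ > 0 with 0 < |x + 4| < δ ⇒ |(4x - 11)/(x - 2) − (9/2)| < ε.
Combining over a common denominator, (4x - 11)/(x - 2) − (9/2) = [(4x - 11)·(-6) − (-27)·(x - 2)] / [(-6)·(x - 2)] = 3(x + 4) / ((-6)(x - 2)).
So |(4x - 11)/(x - 2) − (9/2)| = 3|x + 4| / (6·|x − 2|).
Restrict δ ≤ 3. Then |x + 4| < 3 gives |x − 2| = |(x + 4) + (-6)| ≥ 6 − 3 = 3.
Hence |(4x - 11)/(x - 2) − (9/2)| < 3|x + 4|/(6·3) = (1/6)|x + 4|, which is < ε once |x + 4| < 6ε.
Take δ = min(3, 6ε). Then 0 < |x + 4| < δ forces both bounds, so |(4x - 11)/(x - 2) − (9/2)| < ε.

δ = min(3, 6ε)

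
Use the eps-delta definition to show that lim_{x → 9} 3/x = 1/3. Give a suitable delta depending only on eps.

Suppose eps > 0. We seek delta > 0 such that 0 < |x − 9| < delta implies |3/x − (1/3)| < eps.
|3/x − (1/3)| = 3·|9 − x|/(9·|x|) = 3|x − 9|/(9|x|).
Require delta ≤ 9/2 so that |x| > 9 − 9/2 = 9/2, hence 9|x| > 81/2.
Then |3/x − (1/3)| < 3|x − 9|/(81/2), which is < eps when |x − 9| < (27/2)eps.
Take delta = min(9/2, (27/2)eps). Then 0 < |x − 9| < delta gives both |x − 9| < 9/2 and |x − 9| < (27/2)eps, so |3/x − (1/3)| < eps.

delta = min(9/2, (27/2)eps)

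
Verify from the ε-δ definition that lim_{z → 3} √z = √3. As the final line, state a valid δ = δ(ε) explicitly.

δ = min(3, √3·ε)

Suppose ε > 0. We want δ > 0 such that 0 < |z − 3| < δ implies |√z − √3| < ε.
Multiplying by the conjugate, |√z − √3| = |z − 3|/(√z + √3).
Restrict δ ≤ 3 so that |z − 3| < 3 forces z > 0, and then √z + √3 > √3.
Hence |√z − √3| < |z − 3|/√3, which is < ε once |z − 3| < √3·ε.
Take δ = min(3, √3·ε). If 0 < |z − 3| < δ then z > 0 and |√z − √3| < |z − 3|/√3 < ε.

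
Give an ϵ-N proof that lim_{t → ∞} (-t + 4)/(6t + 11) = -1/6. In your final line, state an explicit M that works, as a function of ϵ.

Fix ϵ > 0. We seek M > 0 such that t > M implies |(-t + 4)/(6t + 11) + 1/6| < ϵ.
(-t + 4)/(6t + 11) + 1/6 = (6(-t + 4) − (-1)(6t + 11)) / (6(6t + 11)) = 35/(6(6t + 11)).
For t > 0 we have 6t + 11 > 6t, so |(-t + 4)/(6t + 11) + 1/6| = 35/(6(6t + 11)) < 35/(6·6t) = (35/36)/t.
Thus |(-t + 4)/(6t + 11) + 1/6| < ϵ whenever t > (35/36)/ϵ.
Take M = (35/36)/ϵ. If t > M then |(-t + 4)/(6t + 11) + 1/6| < (35/36)/t < ϵ.

M = (35/36)/ϵ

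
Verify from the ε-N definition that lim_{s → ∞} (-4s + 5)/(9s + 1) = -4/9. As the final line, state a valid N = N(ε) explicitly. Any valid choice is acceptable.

N = (49/81)/ε

Let ε > 0 be given. We seek N > 0 such that s > N implies |(-4s + 5)/(9s + 1) + 4/9| < ε.
(-4s + 5)/(9s + 1) + 4/9 = (9(-4s + 5) − (-4)(9s + 1)) / (9(9s + 1)) = 49/(9(9s + 1)).
For s > 0 we have 9s + 1 > 9s, so |(-4s + 5)/(9s + 1) + 4/9| = 49/(9(9s + 1)) < 49/(9·9s) = (49/81)/s.
Thus |(-4s + 5)/(9s + 1) + 4/9| < ε whenever s > (49/81)/ε.
Take N = (49/81)/ε. If s > N then |(-4s + 5)/(9s + 1) + 4/9| < (49/81)/s < ε.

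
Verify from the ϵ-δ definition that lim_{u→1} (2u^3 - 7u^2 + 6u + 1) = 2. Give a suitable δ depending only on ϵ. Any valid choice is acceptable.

δ = min(1, ϵ/19)

Suppose ϵ > 0. We want δ > 0 such that 0 < |u − 1| < δ implies |(2u^3 - 7u^2 + 6u + 1) − 2| < ϵ.
(2u^3 - 7u^2 + 6u + 1) − 2 = 2u^3 - 7u^2 + 6u - 1 = (u − 1)(2u^2 - 5u + 1).
So |(2u^3 - 7u^2 + 6u + 1) − 2| = |u − 1|·|2u^2 - 5u + 1|.
Require δ ≤ 1. Then |u − 1| < 1 gives |u| < 2, and by the triangle inequality |2u^2 - 5u + 1| ≤ 2·2^2 + 5·2 + 1 = 19.
Hence |(2u^3 - 7u^2 + 6u + 1) − 2| ≤ 19|u − 1| < ϵ provided |u − 1| < ϵ/19.
Choosing δ = min(1, ϵ/19) ensures both conditions, hence |(2u^3 - 7u^2 + 6u + 1) − 2| < ϵ.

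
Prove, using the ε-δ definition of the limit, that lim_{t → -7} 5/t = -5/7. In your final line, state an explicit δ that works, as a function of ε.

Let ε > 0. We seek δ > 0 such that 0 < |t + 7| < δ implies |5/t + 5/7| < ε.
|5/t + 5/7| = 5·|-7 − t|/(7·|t|) = 5|t + 7|/(7|t|).
Restrict δ ≤ 7/2. Then |t + 7| < 7/2 gives |t| > 7/2, so 7|t| > 49/2.
Then |5/t + 5/7| < 5|t + 7|/(49/2), which is < ε when |t + 7| < (49/10)ε.
Take δ = min(7/2, (49/10)ε). Then 0 < |t + 7| < δ gives both |t + 7| < 7/2 and |t + 7| < (49/10)ε, so |5/t + 5/7| < ε.

δ = min(7/2, (49/10)ε)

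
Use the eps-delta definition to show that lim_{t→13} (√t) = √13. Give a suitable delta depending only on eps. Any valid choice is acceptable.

delta = min(13, √13·eps)

Let eps > 0 be given. We want delta > 0 such that 0 < |t − 13| < delta implies |√t − √13| < eps.
Multiplying by the conjugate, |√t − √13| = |t − 13|/(√t + √13).
Restrict delta ≤ 13 so that |t − 13| < 13 forces t > 0, and then √t + √13 > √13.
Hence |√t − √13| < |t − 13|/√13, which is < eps once |t − 13| < √13·eps.
Take delta = min(13, √13·eps). If 0 < |t − 13| < delta then t > 0 and |√t − √13| < |t − 13|/√13 < eps.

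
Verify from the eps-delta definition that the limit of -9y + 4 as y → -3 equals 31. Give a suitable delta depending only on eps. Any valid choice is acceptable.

Suppose eps > 0. We need delta > 0 so that 0 < |y + 3| < delta implies |(-9y + 4) − 31| < eps.
|(-9y + 4) − 31| = |-9y - 27| = 9|y + 3|.
So 9|y + 3| < eps exactly when |y + 3| < eps/9.
Take delta = eps/9. If 0 < |y + 3| < delta then |(-9y + 4) − 31| = 9|y + 3| < 9·(eps/9) = eps.

delta = eps/9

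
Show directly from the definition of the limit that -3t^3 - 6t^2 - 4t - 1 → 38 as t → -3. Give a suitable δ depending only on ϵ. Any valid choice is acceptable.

δ = min(1, ϵ/73)

Let ϵ > 0. We want δ > 0 such that 0 < |t + 3| < δ implies |(-3t^3 - 6t^2 - 4t - 1) − 38| < ϵ.
(-3t^3 - 6t^2 - 4t - 1) − 38 = -3t^3 - 6t^2 - 4t - 39 = (t + 3)(-3t^2 + 3t - 13).
So |(-3t^3 - 6t^2 - 4t - 1) − 38| = |t + 3|·|-3t^2 + 3t - 13|.
Assume first that |t + 3| < 1, so |t| < 4. Then |-3t^2 + 3t - 13| ≤ 3·4^2 + 3·4 + 13 = 73.
Hence |(-3t^3 - 6t^2 - 4t - 1) − 38| ≤ 73|t + 3| < ϵ provided |t + 3| < ϵ/73.
Take δ = min(1, ϵ/73). Then 0 < |t + 3| < δ gives both |t + 3| < 1 and |t + 3| < ϵ/73, so |(-3t^3 - 6t^2 - 4t - 1) − 38| < ϵ.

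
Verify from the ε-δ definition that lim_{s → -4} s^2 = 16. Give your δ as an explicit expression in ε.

Fix ε > 0. We seek δ > 0 with 0 < |s + 4| < δ ⇒ |s^2 − 16| < ε.
Factor: s^2 − 16 = (s + 4)(s - 4), so |s^2 − 16| = |s + 4|·|s - 4|.
Restrict δ ≤ 1. Then |s + 4| < 1 gives |s| < 5, so by the triangle inequality |s - 4| ≤ 5 + 4 = 9.
Hence |s^2 − 16| ≤ 9|s + 4|, which is < ε once |s + 4| < ε/9.
Take δ = min(1, ε/9). If 0 < |s + 4| < δ then both bounds hold and |s^2 − 16| ≤ 9|s + 4| < 9·(ε/9) = ε.

δ = min(1, ε/9)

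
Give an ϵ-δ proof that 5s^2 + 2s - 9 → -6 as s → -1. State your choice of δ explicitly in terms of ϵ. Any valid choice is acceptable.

Let ϵ > 0. We want δ > 0 such that 0 < |s + 1| < δ implies |(5s^2 + 2s - 9) + 6| < ϵ.
(5s^2 + 2s - 9) + 6 = 5s^2 + 2s - 3 = (s + 1)(5s - 3).
So |(5s^2 + 2s - 9) + 6| = |s + 1|·|5s - 3|.
Assume first that |s + 1| < 1, so |s| < 2. Then |5s - 3| ≤ 5·2 + 3 = 13.
Hence |(5s^2 + 2s - 9) + 6| ≤ 13|s + 1| < ϵ provided |s + 1| < ϵ/13.
Take δ = min(1, ϵ/13). Then 0 < |s + 1| < δ gives both |s + 1| < 1 and |s + 1| < ϵ/13, so |(5s^2 + 2s - 9) + 6| < ϵ.

δ = min(1, ϵ/13)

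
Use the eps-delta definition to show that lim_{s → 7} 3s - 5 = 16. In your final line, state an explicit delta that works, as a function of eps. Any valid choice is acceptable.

delta = eps/3

Let eps > 0 be given. We need delta > 0 so that 0 < |s − 7| < delta implies |(3s - 5) − 16| < eps.
Since (3s - 5) − 16 = 3(s − 7), we have |(3s - 5) − 16| = 3|s − 7|.
So 3|s − 7| < eps exactly when |s − 7| < eps/3.
Take delta = eps/3. If 0 < |s − 7| < delta then |(3s - 5) − 16| = 3|s − 7| < 3·(eps/3) = eps.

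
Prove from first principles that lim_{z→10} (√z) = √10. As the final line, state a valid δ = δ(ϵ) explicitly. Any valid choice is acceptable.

Let ϵ > 0 be given. We want δ > 0 such that 0 < |z − 10| < δ implies |√z − √10| < ϵ.
Multiplying by the conjugate, |√z − √10| = |z − 10|/(√z + √10).
Restrict δ ≤ 10 so that |z − 10| < 10 forces z > 0, and then √z + √10 > √10.
Hence |√z − √10| < |z − 10|/√10, which is < ϵ once |z − 10| < √10·ϵ.
Take δ = min(10, √10·ϵ). If 0 < |z − 10| < δ then z > 0 and |√z − √10| < |z − 10|/√10 < ϵ.

δ = min(10, √10·ϵ)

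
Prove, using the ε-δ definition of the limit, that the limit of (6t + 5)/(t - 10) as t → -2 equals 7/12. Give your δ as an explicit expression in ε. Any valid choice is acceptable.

δ = min(6, (72/65)ε)

Let ε > 0 be given. We want δ > 0 with 0 < |t + 2| < δ ⇒ |(6t + 5)/(t - 10) − (7/12)| < ε.
Combining over a common denominator, (6t + 5)/(t - 10) − (7/12) = [(6t + 5)·(-12) − (-7)·(t - 10)] / [(-12)·(t - 10)] = -65(t + 2) / ((-12)(t - 10)).
So |(6t + 5)/(t - 10) − (7/12)| = 65|t + 2| / (12·|t − 10|).
Restrict δ ≤ 6. Then |t + 2| < 6 gives |t − 10| = |(t + 2) + (-12)| ≥ 12 − 6 = 6.
Hence |(6t + 5)/(t - 10) − (7/12)| < 65|t + 2|/(12·6) = (65/72)|t + 2|, which is < ε once |t + 2| < (72/65)ε.
Take δ = min(6, (72/65)ε). Then 0 < |t + 2| < δ forces both bounds, so |(6t + 5)/(t - 10) − (7/12)| < ε.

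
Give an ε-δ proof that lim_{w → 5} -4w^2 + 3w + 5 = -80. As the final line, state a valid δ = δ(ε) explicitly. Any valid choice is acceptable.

δ = min(2, ε/45)

Suppose ε > 0. We want δ > 0 such that 0 < |w − 5| < δ implies |(-4w^2 + 3w + 5) + 80| < ε.
(-4w^2 + 3w + 5) + 80 = -4w^2 + 3w + 85 = (w − 5)(-4w - 17).
So |(-4w^2 + 3w + 5) + 80| = |w − 5|·|-4w - 17|.
Require δ ≤ 2. Then |w − 5| < 2 gives |w| < 7, and by the triangle inequality |-4w - 17| ≤ 4·7 + 17 = 45.
Hence |(-4w^2 + 3w + 5) + 80| ≤ 45|w − 5| < ε provided |w − 5| < ε/45.
Take δ = min(2, ε/45). Then 0 < |w − 5| < δ gives both |w − 5| < 2 and |w − 5| < ε/45, so |(-4w^2 + 3w + 5) + 80| < ε.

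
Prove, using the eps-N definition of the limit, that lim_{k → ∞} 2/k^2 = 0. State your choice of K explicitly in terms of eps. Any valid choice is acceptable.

Fix eps > 0. For k ≥ 1, |2/k^2 − 0| = 2/k^2.
2/k^2 < eps ⇔ k^2 > 2/eps ⇔ k > (2/eps)^{1/2}.
Take K = (2/eps)^{1/2}. Then k > K implies 2/k^2 < eps.

K = (2/eps)^{1/2}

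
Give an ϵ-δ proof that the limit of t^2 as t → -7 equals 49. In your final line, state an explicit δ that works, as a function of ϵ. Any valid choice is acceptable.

Suppose ϵ > 0. We seek δ > 0 with 0 < |t + 7| < δ ⇒ |t^2 − 49| < ϵ.
Factor: t^2 − 49 = (t + 7)(t - 7), so |t^2 − 49| = |t + 7|·|t - 7|.
Impose δ ≤ 1 so that |t| < 8; then |t - 7| ≤ 15.
Hence |t^2 − 49| ≤ 15|t + 7|, which is < ϵ once |t + 7| < ϵ/15.
Take δ = min(1, ϵ/15). If 0 < |t + 7| < δ then both bounds hold and |t^2 − 49| ≤ 15|t + 7| < 15·(ϵ/15) = ϵ.

δ = min(1, ϵ/15)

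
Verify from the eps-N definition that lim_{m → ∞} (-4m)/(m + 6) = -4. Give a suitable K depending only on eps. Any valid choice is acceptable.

K = 24/eps

Let eps > 0. For m ≥ 1, |(-4m)/(m + 6) + 4| = |24|/((m + 6)) = 24/((m + 6)).
Since m + 6 ≥ m for m ≥ 1, this is ≤ 24/(m) = 24/m.
So |(-4m)/(m + 6) + 4| < eps whenever m > 24/eps.
Take K = 24/eps. If m > K then |(-4m)/(m + 6) + 4| ≤ 24/m < eps.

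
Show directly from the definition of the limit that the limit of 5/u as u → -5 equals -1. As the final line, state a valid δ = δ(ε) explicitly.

δ = min(5/2, (5/2)ε)

Let ε > 0. We seek δ > 0 such that 0 < |u + 5| < δ implies |5/u + 1| < ε.
|5/u + 1| = 5·|-5 − u|/(5·|u|) = 5|u + 5|/(5|u|).
Restrict δ ≤ 5/2. Then |u + 5| < 5/2 gives |u| > 5/2, so 5|u| > 25/2.
Then |5/u + 1| < 5|u + 5|/(25/2), which is < ε when |u + 5| < (5/2)ε.
Take δ = min(5/2, (5/2)ε). Then 0 < |u + 5| < δ gives both |u + 5| < 5/2 and |u + 5| < (5/2)ε, so |5/u + 1| < ε.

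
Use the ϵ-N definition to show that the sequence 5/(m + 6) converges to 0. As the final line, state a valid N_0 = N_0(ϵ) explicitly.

N_0 = 5/ϵ

Let ϵ > 0. For m ≥ 1, |5/(m + 6) − 0| = 5/(m + 6) ≤ 5/m.
We need 5/m < ϵ, i.e. m > 5/ϵ.
Take N_0 = 5/ϵ. If m > N_0 then |5/(m + 6)| ≤ 5/m < ϵ.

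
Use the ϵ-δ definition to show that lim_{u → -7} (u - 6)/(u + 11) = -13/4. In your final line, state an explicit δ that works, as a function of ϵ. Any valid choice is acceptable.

Suppose ϵ > 0. We want δ > 0 with 0 < |u + 7| < δ ⇒ |(u - 6)/(u + 11) + 13/4| < ϵ.
Combining over a common denominator, (u - 6)/(u + 11) + 13/4 = [(u - 6)·4 − (-13)·(u + 11)] / [4·(u + 11)] = 17(u + 7) / (4(u + 11)).
So |(u - 6)/(u + 11) + 13/4| = 17|u + 7| / (4·|u + 11|).
Require δ ≤ 2, so |u + 11| ≥ |4| − |u + 7| > 4 − 2 = 2.
Hence |(u - 6)/(u + 11) + 13/4| < 17|u + 7|/(4·2) = (17/8)|u + 7|, which is < ϵ once |u + 7| < (8/17)ϵ.
Take δ = min(2, (8/17)ϵ). Then 0 < |u + 7| < δ forces both bounds, so |(u - 6)/(u + 11) + 13/4| < ϵ.

δ = min(2, (8/17)ϵ)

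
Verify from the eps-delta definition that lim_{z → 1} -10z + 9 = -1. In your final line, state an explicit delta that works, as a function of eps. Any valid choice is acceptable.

delta = eps/10

Fix eps > 0. We need delta > 0 so that 0 < |z − 1| < delta implies |(-10z + 9) + 1| < eps.
|(-10z + 9) + 1| = |-10z + 10| = 10|z − 1|.
So 10|z − 1| < eps exactly when |z − 1| < eps/10.
Take delta = eps/10. If 0 < |z − 1| < delta then |(-10z + 9) + 1| = 10|z − 1| < 10·(eps/10) = eps.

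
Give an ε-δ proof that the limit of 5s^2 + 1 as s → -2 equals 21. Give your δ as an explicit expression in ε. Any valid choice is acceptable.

Let ε > 0 be given. We want δ > 0 such that 0 < |s + 2| < δ implies |(5s^2 + 1) − 21| < ε.
(5s^2 + 1) − 21 = 5s^2 - 20 = (s + 2)(5s - 10).
So |(5s^2 + 1) − 21| = |s + 2|·|5s - 10|.
Require δ ≤ 2. Then |s + 2| < 2 gives |s| < 4, and by the triangle inequality |5s - 10| ≤ 5·4 + 10 = 30.
Hence |(5s^2 + 1) − 21| ≤ 30|s + 2| < ε provided |s + 2| < ε/30.
Take δ = min(2, ε/30). Then 0 < |s + 2| < δ gives both |s + 2| < 2 and |s + 2| < ε/30, so |(5s^2 + 1) − 21| < ε.

δ = min(2, ε/30)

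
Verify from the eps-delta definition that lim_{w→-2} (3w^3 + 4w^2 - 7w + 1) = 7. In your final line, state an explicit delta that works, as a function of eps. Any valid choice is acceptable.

Fix eps > 0. We want delta > 0 such that 0 < |w + 2| < delta implies |(3w^3 + 4w^2 - 7w + 1) − 7| < eps.
(3w^3 + 4w^2 - 7w + 1) − 7 = 3w^3 + 4w^2 - 7w - 6 = (w + 2)(3w^2 - 2w - 3).
So |(3w^3 + 4w^2 - 7w + 1) − 7| = |w + 2|·|3w^2 - 2w - 3|.
Require delta ≤ 2. Then |w + 2| < 2 gives |w| < 4, and by the triangle inequality |3w^2 - 2w - 3| ≤ 3·4^2 + 2·4 + 3 = 59.
Hence |(3w^3 + 4w^2 - 7w + 1) − 7| ≤ 59|w + 2| < eps provided |w + 2| < eps/59.
Choosing delta = min(2, eps/59) ensures both conditions, hence |(3w^3 + 4w^2 - 7w + 1) − 7| < eps.

delta = min(2, eps/59)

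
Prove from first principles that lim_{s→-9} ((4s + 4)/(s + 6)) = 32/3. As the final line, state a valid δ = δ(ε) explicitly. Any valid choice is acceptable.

δ = min(3/2, (9/40)ε)

Fix ε > 0. We want δ > 0 with 0 < |s + 9| < δ ⇒ |(4s + 4)/(s + 6) − (32/3)| < ε.
Combining over a common denominator, (4s + 4)/(s + 6) − (32/3) = [(4s + 4)·(-3) − (-32)·(s + 6)] / [(-3)·(s + 6)] = 20(s + 9) / ((-3)(s + 6)).
So |(4s + 4)/(s + 6) − (32/3)| = 20|s + 9| / (3·|s + 6|).
Require δ ≤ 3/2, so |s + 6| ≥ |-3| − |s + 9| > 3 − 3/2 = 3/2.
Hence |(4s + 4)/(s + 6) − (32/3)| < 20|s + 9|/(3·(3/2)) = (40/9)|s + 9|, which is < ε once |s + 9| < (9/40)ε.
Take δ = min(3/2, (9/40)ε). Then 0 < |s + 9| < δ forces both bounds, so |(4s + 4)/(s + 6) − (32/3)| < ε.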